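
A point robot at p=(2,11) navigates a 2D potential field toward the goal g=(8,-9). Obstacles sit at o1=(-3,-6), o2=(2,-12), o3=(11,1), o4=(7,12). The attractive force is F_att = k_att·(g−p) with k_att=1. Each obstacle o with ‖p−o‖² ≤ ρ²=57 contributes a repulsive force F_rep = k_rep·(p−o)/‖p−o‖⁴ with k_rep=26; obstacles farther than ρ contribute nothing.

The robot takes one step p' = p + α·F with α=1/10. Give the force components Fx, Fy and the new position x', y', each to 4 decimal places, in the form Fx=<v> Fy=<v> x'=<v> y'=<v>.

F_att = 1·(g−p) = 1·(6,-20) = (6.0000,-20.0000)
o1: d²=314 > ρ²=57 → inactive
o2: d²=529 > ρ²=57 → inactive
o3: d²=181 > ρ²=57 → inactive
o4: d²=26 ≤ ρ²=57; F_rep = 26·(-5,-1)/26² = (-0.1923,-0.0385)
F = F_att + ΣF_rep = (5.8077,-20.0385)
p' = p + 1/10·F = (2.5808,8.9962)

Fx=5.8077 Fy=-20.0385 x'=2.5808 y'=8.9962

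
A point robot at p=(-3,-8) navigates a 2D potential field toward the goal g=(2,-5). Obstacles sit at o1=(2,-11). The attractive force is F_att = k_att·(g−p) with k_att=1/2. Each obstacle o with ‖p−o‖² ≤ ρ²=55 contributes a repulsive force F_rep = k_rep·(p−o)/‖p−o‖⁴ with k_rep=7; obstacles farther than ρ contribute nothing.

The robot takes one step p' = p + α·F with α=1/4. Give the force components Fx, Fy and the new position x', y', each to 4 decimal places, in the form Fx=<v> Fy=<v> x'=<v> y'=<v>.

F_att = 1/2·(g−p) = 1/2·(5,3) = (2.5000,1.5000)
o1: d²=34 ≤ ρ²=55; F_rep = 7·(-5,3)/34² = (-0.0303,0.0182)
F = F_att + ΣF_rep = (2.4697,1.5182)
p' = p + 1/4·F = (-2.3826,-7.6205)

Fx=2.4697 Fy=1.5182 x'=-2.3826 y'=-7.6205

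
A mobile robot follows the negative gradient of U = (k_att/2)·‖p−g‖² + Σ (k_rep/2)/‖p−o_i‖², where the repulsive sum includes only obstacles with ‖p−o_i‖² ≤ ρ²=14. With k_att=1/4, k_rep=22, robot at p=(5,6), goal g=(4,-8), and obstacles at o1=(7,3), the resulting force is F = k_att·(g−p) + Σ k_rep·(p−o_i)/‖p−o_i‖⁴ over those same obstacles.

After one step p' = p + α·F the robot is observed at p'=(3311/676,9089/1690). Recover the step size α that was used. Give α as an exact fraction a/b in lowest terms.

F_att = 1/4·(g−p) = 1/4·(-1,-14) = (-0.2500,-3.5000)
o1: d²=13 ≤ ρ²=14; F_rep = 22·(-2,3)/13² = (-0.2604,0.3905)
F = F_att + ΣF_rep = (-0.5104,-3.1095)
Δp = p'−p = (-0.1021,-0.6219); α = Δx/Fx = (-69/676) / (-345/676) = 1/5
check: Δy/Fy = (-1051/1690) / (-1051/338) = 1/5 ✓

α = 1/5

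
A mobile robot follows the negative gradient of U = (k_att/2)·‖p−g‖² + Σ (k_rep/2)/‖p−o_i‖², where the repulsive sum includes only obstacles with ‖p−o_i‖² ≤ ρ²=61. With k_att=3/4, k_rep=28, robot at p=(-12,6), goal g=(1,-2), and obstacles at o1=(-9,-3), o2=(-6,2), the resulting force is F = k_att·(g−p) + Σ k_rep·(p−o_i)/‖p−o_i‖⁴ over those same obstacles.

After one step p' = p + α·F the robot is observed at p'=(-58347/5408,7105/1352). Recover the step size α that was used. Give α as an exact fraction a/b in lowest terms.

α = 1/8

F_att = 3/4·(g−p) = 3/4·(13,-8) = (9.7500,-6.0000)
o1: d²=90 > ρ²=61 → inactive
o2: d²=52 ≤ ρ²=61; F_rep = 28·(-6,4)/52² = (-0.0621,0.0414)
F = F_att + ΣF_rep = (9.6879,-5.9586)
Δp = p'−p = (1.2110,-0.7448); α = Δx/Fx = (6549/5408) / (6549/676) = 1/8
check: Δy/Fy = (-1007/1352) / (-1007/169) = 1/8 ✓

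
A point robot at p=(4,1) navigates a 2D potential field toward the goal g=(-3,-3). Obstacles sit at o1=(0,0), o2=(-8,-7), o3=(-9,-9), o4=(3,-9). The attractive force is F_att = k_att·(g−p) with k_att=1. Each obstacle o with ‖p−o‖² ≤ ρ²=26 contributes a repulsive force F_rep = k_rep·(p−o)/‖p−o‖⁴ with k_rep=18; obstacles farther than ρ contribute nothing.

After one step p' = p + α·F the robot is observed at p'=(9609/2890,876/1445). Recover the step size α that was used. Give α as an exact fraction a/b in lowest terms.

F_att = 1·(g−p) = 1·(-7,-4) = (-7.0000,-4.0000)
o1: d²=17 ≤ ρ²=26; F_rep = 18·(4,1)/17² = (0.2491,0.0623)
o2: d²=208 > ρ²=26 → inactive
o3: d²=269 > ρ²=26 → inactive
o4: d²=101 > ρ²=26 → inactive
F = F_att + ΣF_rep = (-6.7509,-3.9377)
Δp = p'−p = (-0.6751,-0.3938); α = Δx/Fx = (-1951/2890) / (-1951/289) = 1/10
check: Δy/Fy = (-569/1445) / (-1138/289) = 1/10 ✓

α = 1/10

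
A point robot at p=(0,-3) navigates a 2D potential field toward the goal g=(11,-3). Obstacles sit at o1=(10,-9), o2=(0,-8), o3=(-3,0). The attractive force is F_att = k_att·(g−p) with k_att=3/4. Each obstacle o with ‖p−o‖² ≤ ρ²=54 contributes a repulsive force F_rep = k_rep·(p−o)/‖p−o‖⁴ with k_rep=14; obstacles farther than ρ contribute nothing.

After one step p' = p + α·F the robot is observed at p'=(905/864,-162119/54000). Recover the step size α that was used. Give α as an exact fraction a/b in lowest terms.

F_att = 3/4·(g−p) = 3/4·(11,0) = (8.2500,0.0000)
o1: d²=136 > ρ²=54 → inactive
o2: d²=25 ≤ ρ²=54; F_rep = 14·(0,5)/25² = (0.0000,0.1120)
o3: d²=18 ≤ ρ²=54; F_rep = 14·(3,-3)/18² = (0.1296,-0.1296)
F = F_att + ΣF_rep = (8.3796,-0.0176)
Δp = p'−p = (1.0475,-0.0022); α = Δx/Fx = (905/864) / (905/108) = 1/8
check: Δy/Fy = (-119/54000) / (-119/6750) = 1/8 ✓

α = 1/8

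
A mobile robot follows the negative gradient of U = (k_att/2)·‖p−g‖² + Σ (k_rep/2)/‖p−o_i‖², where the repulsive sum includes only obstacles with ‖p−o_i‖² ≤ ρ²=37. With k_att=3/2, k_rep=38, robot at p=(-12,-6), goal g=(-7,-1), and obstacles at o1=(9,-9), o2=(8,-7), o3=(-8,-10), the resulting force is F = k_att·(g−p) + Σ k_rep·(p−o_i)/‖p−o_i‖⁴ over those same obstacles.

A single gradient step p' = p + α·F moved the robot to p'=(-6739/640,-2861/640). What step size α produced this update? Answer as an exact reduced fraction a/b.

F_att = 3/2·(g−p) = 3/2·(5,5) = (7.5000,7.5000)
o1: d²=450 > ρ²=37 → inactive
o2: d²=401 > ρ²=37 → inactive
o3: d²=32 ≤ ρ²=37; F_rep = 38·(-4,4)/32² = (-0.1484,0.1484)
F = F_att + ΣF_rep = (7.3516,7.6484)
Δp = p'−p = (1.4703,1.5297); α = Δx/Fx = (941/640) / (941/128) = 1/5
check: Δy/Fy = (979/640) / (979/128) = 1/5 ✓

α = 1/5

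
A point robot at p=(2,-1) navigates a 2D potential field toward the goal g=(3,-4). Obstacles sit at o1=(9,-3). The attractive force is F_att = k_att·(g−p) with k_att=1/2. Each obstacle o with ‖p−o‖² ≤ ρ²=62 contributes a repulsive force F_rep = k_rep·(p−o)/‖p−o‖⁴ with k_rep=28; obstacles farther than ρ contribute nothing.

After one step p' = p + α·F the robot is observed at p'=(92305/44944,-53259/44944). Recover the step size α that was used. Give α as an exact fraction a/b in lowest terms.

α = 1/8

F_att = 1/2·(g−p) = 1/2·(1,-3) = (0.5000,-1.5000)
o1: d²=53 ≤ ρ²=62; F_rep = 28·(-7,2)/53² = (-0.0698,0.0199)
F = F_att + ΣF_rep = (0.4302,-1.4801)
Δp = p'−p = (0.0538,-0.1850); α = Δx/Fx = (2417/44944) / (2417/5618) = 1/8
check: Δy/Fy = (-8315/44944) / (-8315/5618) = 1/8 ✓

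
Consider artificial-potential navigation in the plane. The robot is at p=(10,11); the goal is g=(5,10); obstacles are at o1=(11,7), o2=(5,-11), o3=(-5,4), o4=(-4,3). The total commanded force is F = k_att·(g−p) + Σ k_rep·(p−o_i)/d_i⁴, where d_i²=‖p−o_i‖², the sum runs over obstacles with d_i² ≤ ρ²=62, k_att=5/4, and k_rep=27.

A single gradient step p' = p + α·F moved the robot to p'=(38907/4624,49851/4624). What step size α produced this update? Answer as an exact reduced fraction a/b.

α = 1/4

F_att = 5/4·(g−p) = 5/4·(-5,-1) = (-6.2500,-1.2500)
o1: d²=17 ≤ ρ²=62; F_rep = 27·(-1,4)/17² = (-0.0934,0.3737)
o2: d²=509 > ρ²=62 → inactive
o3: d²=274 > ρ²=62 → inactive
o4: d²=260 > ρ²=62 → inactive
F = F_att + ΣF_rep = (-6.3434,-0.8763)
Δp = p'−p = (-1.5859,-0.2191); α = Δx/Fx = (-7333/4624) / (-7333/1156) = 1/4
check: Δy/Fy = (-1013/4624) / (-1013/1156) = 1/4 ✓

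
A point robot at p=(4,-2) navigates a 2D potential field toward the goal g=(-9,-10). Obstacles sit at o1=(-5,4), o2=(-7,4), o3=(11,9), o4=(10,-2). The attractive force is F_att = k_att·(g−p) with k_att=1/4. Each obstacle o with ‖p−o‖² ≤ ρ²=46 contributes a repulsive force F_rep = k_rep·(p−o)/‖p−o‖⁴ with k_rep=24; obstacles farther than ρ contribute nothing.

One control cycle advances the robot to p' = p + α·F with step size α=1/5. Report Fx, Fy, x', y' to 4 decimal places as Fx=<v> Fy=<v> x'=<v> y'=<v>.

F_att = 1/4·(g−p) = 1/4·(-13,-8) = (-3.2500,-2.0000)
o1: d²=117 > ρ²=46 → inactive
o2: d²=157 > ρ²=46 → inactive
o3: d²=170 > ρ²=46 → inactive
o4: d²=36 ≤ ρ²=46; F_rep = 24·(-6,0)/36² = (-0.1111,0.0000)
F = F_att + ΣF_rep = (-3.3611,-2.0000)
p' = p + 1/5·F = (3.3278,-2.4000)

Fx=-3.3611 Fy=-2.0000 x'=3.3278 y'=-2.4000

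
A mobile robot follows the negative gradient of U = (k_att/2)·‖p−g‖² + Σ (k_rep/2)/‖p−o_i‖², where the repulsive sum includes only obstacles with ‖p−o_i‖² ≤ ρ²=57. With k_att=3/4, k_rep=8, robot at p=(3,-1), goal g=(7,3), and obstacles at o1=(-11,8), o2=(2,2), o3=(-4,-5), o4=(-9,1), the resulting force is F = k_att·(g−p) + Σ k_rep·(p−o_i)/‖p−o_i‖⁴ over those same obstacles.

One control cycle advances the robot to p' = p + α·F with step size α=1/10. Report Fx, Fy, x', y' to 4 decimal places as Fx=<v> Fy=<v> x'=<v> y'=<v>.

Fx=3.0800 Fy=2.7600 x'=3.3080 y'=-0.7240

F_att = 3/4·(g−p) = 3/4·(4,4) = (3.0000,3.0000)
o1: d²=277 > ρ²=57 → inactive
o2: d²=10 ≤ ρ²=57; F_rep = 8·(1,-3)/10² = (0.0800,-0.2400)
o3: d²=65 > ρ²=57 → inactive
o4: d²=148 > ρ²=57 → inactive
F = F_att + ΣF_rep = (3.0800,2.7600)
p' = p + 1/10·F = (3.3080,-0.7240)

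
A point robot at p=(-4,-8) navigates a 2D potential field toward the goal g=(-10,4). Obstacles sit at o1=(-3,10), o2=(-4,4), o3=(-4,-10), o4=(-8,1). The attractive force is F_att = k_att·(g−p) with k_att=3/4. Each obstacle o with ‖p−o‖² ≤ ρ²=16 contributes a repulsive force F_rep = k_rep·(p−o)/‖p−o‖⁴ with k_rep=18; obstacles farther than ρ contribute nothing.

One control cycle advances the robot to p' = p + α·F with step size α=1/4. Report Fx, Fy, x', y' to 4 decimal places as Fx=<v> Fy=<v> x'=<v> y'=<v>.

Fx=-4.5000 Fy=11.2500 x'=-5.1250 y'=-5.1875

F_att = 3/4·(g−p) = 3/4·(-6,12) = (-4.5000,9.0000)
o1: d²=325 > ρ²=16 → inactive
o2: d²=144 > ρ²=16 → inactive
o3: d²=4 ≤ ρ²=16; F_rep = 18·(0,2)/4² = (0.0000,2.2500)
o4: d²=97 > ρ²=16 → inactive
F = F_att + ΣF_rep = (-4.5000,11.2500)
p' = p + 1/4·F = (-5.1250,-5.1875)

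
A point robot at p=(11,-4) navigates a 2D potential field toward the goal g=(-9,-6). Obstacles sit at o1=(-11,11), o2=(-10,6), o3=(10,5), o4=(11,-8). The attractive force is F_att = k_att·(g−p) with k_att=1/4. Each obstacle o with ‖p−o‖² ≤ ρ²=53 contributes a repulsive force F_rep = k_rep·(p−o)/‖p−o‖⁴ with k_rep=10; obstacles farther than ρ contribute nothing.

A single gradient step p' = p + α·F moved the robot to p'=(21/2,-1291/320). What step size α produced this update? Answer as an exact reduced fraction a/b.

α = 1/10

F_att = 1/4·(g−p) = 1/4·(-20,-2) = (-5.0000,-0.5000)
o1: d²=709 > ρ²=53 → inactive
o2: d²=541 > ρ²=53 → inactive
o3: d²=82 > ρ²=53 → inactive
o4: d²=16 ≤ ρ²=53; F_rep = 10·(0,4)/16² = (0.0000,0.1562)
F = F_att + ΣF_rep = (-5.0000,-0.3438)
Δp = p'−p = (-0.5000,-0.0344); α = Δx/Fx = (-1/2) / (-5) = 1/10
check: Δy/Fy = (-11/320) / (-11/32) = 1/10 ✓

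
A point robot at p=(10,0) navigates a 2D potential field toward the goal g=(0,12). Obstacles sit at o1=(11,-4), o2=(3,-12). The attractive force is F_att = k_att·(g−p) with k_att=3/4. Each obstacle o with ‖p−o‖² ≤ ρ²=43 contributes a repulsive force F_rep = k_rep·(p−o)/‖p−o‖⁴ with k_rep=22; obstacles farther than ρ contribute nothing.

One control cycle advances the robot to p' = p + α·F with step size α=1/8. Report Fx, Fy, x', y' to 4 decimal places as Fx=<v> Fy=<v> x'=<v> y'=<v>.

Fx=-7.5761 Fy=9.3045 x'=9.0530 y'=1.1631

F_att = 3/4·(g−p) = 3/4·(-10,12) = (-7.5000,9.0000)
o1: d²=17 ≤ ρ²=43; F_rep = 22·(-1,4)/17² = (-0.0761,0.3045)
o2: d²=193 > ρ²=43 → inactive
F = F_att + ΣF_rep = (-7.5761,9.3045)
p' = p + 1/8·F = (9.0530,1.1631)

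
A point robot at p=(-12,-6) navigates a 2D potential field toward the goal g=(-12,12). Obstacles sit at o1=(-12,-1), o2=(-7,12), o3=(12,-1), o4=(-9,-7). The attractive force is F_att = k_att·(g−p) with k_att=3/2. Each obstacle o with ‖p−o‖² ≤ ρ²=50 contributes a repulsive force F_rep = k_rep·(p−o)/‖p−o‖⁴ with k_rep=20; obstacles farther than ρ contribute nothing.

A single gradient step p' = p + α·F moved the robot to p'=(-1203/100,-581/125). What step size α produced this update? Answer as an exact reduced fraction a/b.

F_att = 3/2·(g−p) = 3/2·(0,18) = (0.0000,27.0000)
o1: d²=25 ≤ ρ²=50; F_rep = 20·(0,-5)/25² = (0.0000,-0.1600)
o2: d²=349 > ρ²=50 → inactive
o3: d²=601 > ρ²=50 → inactive
o4: d²=10 ≤ ρ²=50; F_rep = 20·(-3,1)/10² = (-0.6000,0.2000)
F = F_att + ΣF_rep = (-0.6000,27.0400)
Δp = p'−p = (-0.0300,1.3520); α = Δx/Fx = (-3/100) / (-3/5) = 1/20
check: Δy/Fy = (169/125) / (676/25) = 1/20 ✓

α = 1/20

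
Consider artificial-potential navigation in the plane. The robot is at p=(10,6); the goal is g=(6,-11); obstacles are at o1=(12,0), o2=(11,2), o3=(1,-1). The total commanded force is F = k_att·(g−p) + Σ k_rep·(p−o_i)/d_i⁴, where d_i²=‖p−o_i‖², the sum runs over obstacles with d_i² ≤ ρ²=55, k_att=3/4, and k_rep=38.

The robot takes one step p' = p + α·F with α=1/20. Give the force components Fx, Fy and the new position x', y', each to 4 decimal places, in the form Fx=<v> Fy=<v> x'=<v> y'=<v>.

Fx=-3.1790 Fy=-12.0815 x'=9.8411 y'=5.3959

F_att = 3/4·(g−p) = 3/4·(-4,-17) = (-3.0000,-12.7500)
o1: d²=40 ≤ ρ²=55; F_rep = 38·(-2,6)/40² = (-0.0475,0.1425)
o2: d²=17 ≤ ρ²=55; F_rep = 38·(-1,4)/17² = (-0.1315,0.5260)
o3: d²=130 > ρ²=55 → inactive
F = F_att + ΣF_rep = (-3.1790,-12.0815)
p' = p + 1/20·F = (9.8411,5.3959)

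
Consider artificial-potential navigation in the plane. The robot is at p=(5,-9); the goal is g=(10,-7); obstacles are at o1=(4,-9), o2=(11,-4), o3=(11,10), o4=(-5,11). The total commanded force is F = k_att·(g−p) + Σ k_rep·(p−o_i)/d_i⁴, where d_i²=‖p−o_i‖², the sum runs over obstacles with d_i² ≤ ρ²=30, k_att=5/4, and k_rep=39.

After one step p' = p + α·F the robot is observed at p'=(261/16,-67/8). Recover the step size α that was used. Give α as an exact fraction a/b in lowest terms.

F_att = 5/4·(g−p) = 5/4·(5,2) = (6.2500,2.5000)
o1: d²=1 ≤ ρ²=30; F_rep = 39·(1,0)/1² = (39.0000,0.0000)
o2: d²=61 > ρ²=30 → inactive
o3: d²=397 > ρ²=30 → inactive
o4: d²=500 > ρ²=30 → inactive
F = F_att + ΣF_rep = (45.2500,2.5000)
Δp = p'−p = (11.3125,0.6250); α = Δx/Fx = (181/16) / (181/4) = 1/4
check: Δy/Fy = (5/8) / (5/2) = 1/4 ✓

α = 1/4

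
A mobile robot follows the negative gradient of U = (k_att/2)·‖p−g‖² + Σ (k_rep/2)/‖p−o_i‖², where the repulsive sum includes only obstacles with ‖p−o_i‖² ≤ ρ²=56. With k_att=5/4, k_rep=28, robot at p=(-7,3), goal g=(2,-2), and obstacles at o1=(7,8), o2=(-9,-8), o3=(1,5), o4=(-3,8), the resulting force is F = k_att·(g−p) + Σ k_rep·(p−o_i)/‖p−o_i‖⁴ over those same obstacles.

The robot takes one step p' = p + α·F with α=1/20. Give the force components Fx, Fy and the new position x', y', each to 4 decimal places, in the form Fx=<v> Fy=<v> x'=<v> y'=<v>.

F_att = 5/4·(g−p) = 5/4·(9,-5) = (11.2500,-6.2500)
o1: d²=221 > ρ²=56 → inactive
o2: d²=125 > ρ²=56 → inactive
o3: d²=68 > ρ²=56 → inactive
o4: d²=41 ≤ ρ²=56; F_rep = 28·(-4,-5)/41² = (-0.0666,-0.0833)
F = F_att + ΣF_rep = (11.1834,-6.3333)
p' = p + 1/20·F = (-6.4408,2.6833)

Fx=11.1834 Fy=-6.3333 x'=-6.4408 y'=2.6833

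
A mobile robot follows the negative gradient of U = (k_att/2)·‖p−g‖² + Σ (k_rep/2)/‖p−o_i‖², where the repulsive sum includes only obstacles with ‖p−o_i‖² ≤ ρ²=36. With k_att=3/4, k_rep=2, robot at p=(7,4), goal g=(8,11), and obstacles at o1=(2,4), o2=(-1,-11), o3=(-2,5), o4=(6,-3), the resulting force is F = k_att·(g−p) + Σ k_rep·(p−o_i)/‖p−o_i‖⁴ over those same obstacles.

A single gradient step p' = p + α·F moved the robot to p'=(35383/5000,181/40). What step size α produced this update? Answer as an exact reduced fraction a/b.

F_att = 3/4·(g−p) = 3/4·(1,7) = (0.7500,5.2500)
o1: d²=25 ≤ ρ²=36; F_rep = 2·(5,0)/25² = (0.0160,0.0000)
o2: d²=289 > ρ²=36 → inactive
o3: d²=82 > ρ²=36 → inactive
o4: d²=50 > ρ²=36 → inactive
F = F_att + ΣF_rep = (0.7660,5.2500)
Δp = p'−p = (0.0766,0.5250); α = Δx/Fx = (383/5000) / (383/500) = 1/10
check: Δy/Fy = (21/40) / (21/4) = 1/10 ✓

α = 1/10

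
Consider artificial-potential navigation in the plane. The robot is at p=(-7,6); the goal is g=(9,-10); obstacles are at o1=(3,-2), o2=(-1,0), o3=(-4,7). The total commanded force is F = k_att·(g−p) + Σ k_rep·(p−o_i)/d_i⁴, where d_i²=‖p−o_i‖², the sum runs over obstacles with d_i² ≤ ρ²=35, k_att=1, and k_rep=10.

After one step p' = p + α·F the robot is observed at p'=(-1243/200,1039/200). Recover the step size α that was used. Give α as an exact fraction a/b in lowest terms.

F_att = 1·(g−p) = 1·(16,-16) = (16.0000,-16.0000)
o1: d²=164 > ρ²=35 → inactive
o2: d²=72 > ρ²=35 → inactive
o3: d²=10 ≤ ρ²=35; F_rep = 10·(-3,-1)/10² = (-0.3000,-0.1000)
F = F_att + ΣF_rep = (15.7000,-16.1000)
Δp = p'−p = (0.7850,-0.8050); α = Δx/Fx = (157/200) / (157/10) = 1/20
check: Δy/Fy = (-161/200) / (-161/10) = 1/20 ✓

α = 1/20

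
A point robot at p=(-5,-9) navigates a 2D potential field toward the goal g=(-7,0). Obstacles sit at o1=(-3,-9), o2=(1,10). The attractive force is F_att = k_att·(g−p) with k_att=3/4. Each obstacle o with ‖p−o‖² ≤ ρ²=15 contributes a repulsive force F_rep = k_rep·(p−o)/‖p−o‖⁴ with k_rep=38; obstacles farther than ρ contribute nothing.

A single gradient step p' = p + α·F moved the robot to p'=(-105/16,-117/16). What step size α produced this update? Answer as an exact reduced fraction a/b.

F_att = 3/4·(g−p) = 3/4·(-2,9) = (-1.5000,6.7500)
o1: d²=4 ≤ ρ²=15; F_rep = 38·(-2,0)/4² = (-4.7500,0.0000)
o2: d²=397 > ρ²=15 → inactive
F = F_att + ΣF_rep = (-6.2500,6.7500)
Δp = p'−p = (-1.5625,1.6875); α = Δx/Fx = (-25/16) / (-25/4) = 1/4
check: Δy/Fy = (27/16) / (27/4) = 1/4 ✓

α = 1/4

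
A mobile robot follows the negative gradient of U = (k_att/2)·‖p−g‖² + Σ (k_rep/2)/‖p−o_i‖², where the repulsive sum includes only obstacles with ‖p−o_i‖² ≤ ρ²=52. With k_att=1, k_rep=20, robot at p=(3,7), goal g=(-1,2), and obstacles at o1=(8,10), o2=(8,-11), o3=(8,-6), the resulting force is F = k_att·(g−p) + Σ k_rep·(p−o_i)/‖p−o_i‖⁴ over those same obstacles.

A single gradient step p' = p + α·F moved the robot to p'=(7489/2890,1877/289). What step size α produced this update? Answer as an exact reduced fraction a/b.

α = 1/10

F_att = 1·(g−p) = 1·(-4,-5) = (-4.0000,-5.0000)
o1: d²=34 ≤ ρ²=52; F_rep = 20·(-5,-3)/34² = (-0.0865,-0.0519)
o2: d²=349 > ρ²=52 → inactive
o3: d²=194 > ρ²=52 → inactive
F = F_att + ΣF_rep = (-4.0865,-5.0519)
Δp = p'−p = (-0.4087,-0.5052); α = Δx/Fx = (-1181/2890) / (-1181/289) = 1/10
check: Δy/Fy = (-146/289) / (-1460/289) = 1/10 ✓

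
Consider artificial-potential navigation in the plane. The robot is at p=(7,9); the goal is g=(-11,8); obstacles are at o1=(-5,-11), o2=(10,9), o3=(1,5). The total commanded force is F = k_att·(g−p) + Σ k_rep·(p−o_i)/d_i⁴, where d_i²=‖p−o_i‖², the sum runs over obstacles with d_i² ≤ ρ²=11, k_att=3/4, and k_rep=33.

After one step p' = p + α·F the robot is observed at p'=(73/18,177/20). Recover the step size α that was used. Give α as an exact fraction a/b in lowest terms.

α = 1/5

F_att = 3/4·(g−p) = 3/4·(-18,-1) = (-13.5000,-0.7500)
o1: d²=544 > ρ²=11 → inactive
o2: d²=9 ≤ ρ²=11; F_rep = 33·(-3,0)/9² = (-1.2222,0.0000)
o3: d²=52 > ρ²=11 → inactive
F = F_att + ΣF_rep = (-14.7222,-0.7500)
Δp = p'−p = (-2.9444,-0.1500); α = Δx/Fx = (-53/18) / (-265/18) = 1/5
check: Δy/Fy = (-3/20) / (-3/4) = 1/5 ✓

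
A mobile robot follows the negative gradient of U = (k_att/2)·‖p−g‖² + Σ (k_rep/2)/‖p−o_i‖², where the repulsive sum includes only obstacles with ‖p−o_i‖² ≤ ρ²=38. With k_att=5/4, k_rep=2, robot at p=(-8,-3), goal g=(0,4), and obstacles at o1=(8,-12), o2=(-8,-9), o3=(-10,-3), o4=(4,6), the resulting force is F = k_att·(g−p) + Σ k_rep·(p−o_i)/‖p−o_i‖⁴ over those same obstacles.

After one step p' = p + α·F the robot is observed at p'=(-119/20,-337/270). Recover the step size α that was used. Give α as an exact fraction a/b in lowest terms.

F_att = 5/4·(g−p) = 5/4·(8,7) = (10.0000,8.7500)
o1: d²=337 > ρ²=38 → inactive
o2: d²=36 ≤ ρ²=38; F_rep = 2·(0,6)/36² = (0.0000,0.0093)
o3: d²=4 ≤ ρ²=38; F_rep = 2·(2,0)/4² = (0.2500,0.0000)
o4: d²=225 > ρ²=38 → inactive
F = F_att + ΣF_rep = (10.2500,8.7593)
Δp = p'−p = (2.0500,1.7519); α = Δx/Fx = (41/20) / (41/4) = 1/5
check: Δy/Fy = (473/270) / (473/54) = 1/5 ✓

α = 1/5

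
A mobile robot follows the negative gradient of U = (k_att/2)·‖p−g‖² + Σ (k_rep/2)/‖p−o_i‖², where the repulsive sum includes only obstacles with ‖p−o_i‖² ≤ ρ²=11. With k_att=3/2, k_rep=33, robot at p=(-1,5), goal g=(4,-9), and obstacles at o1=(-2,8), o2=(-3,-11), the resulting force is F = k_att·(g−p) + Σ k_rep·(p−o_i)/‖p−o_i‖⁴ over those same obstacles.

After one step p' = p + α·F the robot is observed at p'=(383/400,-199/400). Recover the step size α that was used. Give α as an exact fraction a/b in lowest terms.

α = 1/4

F_att = 3/2·(g−p) = 3/2·(5,-14) = (7.5000,-21.0000)
o1: d²=10 ≤ ρ²=11; F_rep = 33·(1,-3)/10² = (0.3300,-0.9900)
o2: d²=260 > ρ²=11 → inactive
F = F_att + ΣF_rep = (7.8300,-21.9900)
Δp = p'−p = (1.9575,-5.4975); α = Δx/Fx = (783/400) / (783/100) = 1/4
check: Δy/Fy = (-2199/400) / (-2199/100) = 1/4 ✓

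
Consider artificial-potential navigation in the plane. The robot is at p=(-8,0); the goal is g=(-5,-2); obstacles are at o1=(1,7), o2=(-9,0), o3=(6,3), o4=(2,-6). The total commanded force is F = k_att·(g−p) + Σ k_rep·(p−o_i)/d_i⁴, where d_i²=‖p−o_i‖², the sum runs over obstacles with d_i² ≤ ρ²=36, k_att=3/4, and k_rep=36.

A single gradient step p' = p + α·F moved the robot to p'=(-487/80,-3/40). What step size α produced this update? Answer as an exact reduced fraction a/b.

F_att = 3/4·(g−p) = 3/4·(3,-2) = (2.2500,-1.5000)
o1: d²=130 > ρ²=36 → inactive
o2: d²=1 ≤ ρ²=36; F_rep = 36·(1,0)/1² = (36.0000,0.0000)
o3: d²=205 > ρ²=36 → inactive
o4: d²=136 > ρ²=36 → inactive
F = F_att + ΣF_rep = (38.2500,-1.5000)
Δp = p'−p = (1.9125,-0.0750); α = Δx/Fx = (153/80) / (153/4) = 1/20
check: Δy/Fy = (-3/40) / (-3/2) = 1/20 ✓

α = 1/20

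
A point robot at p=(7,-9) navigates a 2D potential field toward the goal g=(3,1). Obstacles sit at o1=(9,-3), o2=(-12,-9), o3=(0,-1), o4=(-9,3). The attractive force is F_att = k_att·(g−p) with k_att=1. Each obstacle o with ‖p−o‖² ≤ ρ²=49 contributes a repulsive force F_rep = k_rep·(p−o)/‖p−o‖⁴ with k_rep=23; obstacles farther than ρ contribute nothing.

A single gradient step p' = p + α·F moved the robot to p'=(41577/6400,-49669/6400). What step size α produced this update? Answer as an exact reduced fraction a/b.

α = 1/8

F_att = 1·(g−p) = 1·(-4,10) = (-4.0000,10.0000)
o1: d²=40 ≤ ρ²=49; F_rep = 23·(-2,-6)/40² = (-0.0288,-0.0862)
o2: d²=361 > ρ²=49 → inactive
o3: d²=113 > ρ²=49 → inactive
o4: d²=400 > ρ²=49 → inactive
F = F_att + ΣF_rep = (-4.0287,9.9138)
Δp = p'−p = (-0.5036,1.2392); α = Δx/Fx = (-3223/6400) / (-3223/800) = 1/8
check: Δy/Fy = (7931/6400) / (7931/800) = 1/8 ✓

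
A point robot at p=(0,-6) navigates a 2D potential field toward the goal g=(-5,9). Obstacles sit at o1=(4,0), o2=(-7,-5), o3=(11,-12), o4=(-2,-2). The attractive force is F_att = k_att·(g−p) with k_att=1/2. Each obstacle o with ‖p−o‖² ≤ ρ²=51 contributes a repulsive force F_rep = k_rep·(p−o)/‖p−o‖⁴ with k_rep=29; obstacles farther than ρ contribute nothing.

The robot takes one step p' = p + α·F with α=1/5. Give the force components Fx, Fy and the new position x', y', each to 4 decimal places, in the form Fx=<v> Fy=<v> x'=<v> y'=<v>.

Fx=-2.2738 Fy=7.1984 x'=-0.4548 y'=-4.5603

F_att = 1/2·(g−p) = 1/2·(-5,15) = (-2.5000,7.5000)
o1: d²=52 > ρ²=51 → inactive
o2: d²=50 ≤ ρ²=51; F_rep = 29·(7,-1)/50² = (0.0812,-0.0116)
o3: d²=157 > ρ²=51 → inactive
o4: d²=20 ≤ ρ²=51; F_rep = 29·(2,-4)/20² = (0.1450,-0.2900)
F = F_att + ΣF_rep = (-2.2738,7.1984)
p' = p + 1/5·F = (-0.4548,-4.5603)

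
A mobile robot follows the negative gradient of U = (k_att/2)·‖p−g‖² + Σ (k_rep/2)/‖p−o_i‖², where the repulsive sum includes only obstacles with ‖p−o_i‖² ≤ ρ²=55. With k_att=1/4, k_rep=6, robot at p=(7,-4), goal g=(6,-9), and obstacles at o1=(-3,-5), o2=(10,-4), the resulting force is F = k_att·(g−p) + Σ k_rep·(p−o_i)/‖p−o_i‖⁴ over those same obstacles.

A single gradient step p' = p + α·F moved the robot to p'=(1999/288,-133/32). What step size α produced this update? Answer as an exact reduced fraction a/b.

α = 1/8

F_att = 1/4·(g−p) = 1/4·(-1,-5) = (-0.2500,-1.2500)
o1: d²=101 > ρ²=55 → inactive
o2: d²=9 ≤ ρ²=55; F_rep = 6·(-3,0)/9² = (-0.2222,0.0000)
F = F_att + ΣF_rep = (-0.4722,-1.2500)
Δp = p'−p = (-0.0590,-0.1562); α = Δx/Fx = (-17/288) / (-17/36) = 1/8
check: Δy/Fy = (-5/32) / (-5/4) = 1/8 ✓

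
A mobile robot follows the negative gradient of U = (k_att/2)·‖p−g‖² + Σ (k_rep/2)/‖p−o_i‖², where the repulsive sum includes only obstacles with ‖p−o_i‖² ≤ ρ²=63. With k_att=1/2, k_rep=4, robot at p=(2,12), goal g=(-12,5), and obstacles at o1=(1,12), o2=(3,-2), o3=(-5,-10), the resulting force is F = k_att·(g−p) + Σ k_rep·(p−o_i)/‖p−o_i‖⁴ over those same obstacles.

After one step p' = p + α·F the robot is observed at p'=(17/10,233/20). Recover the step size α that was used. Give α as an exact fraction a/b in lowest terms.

F_att = 1/2·(g−p) = 1/2·(-14,-7) = (-7.0000,-3.5000)
o1: d²=1 ≤ ρ²=63; F_rep = 4·(1,0)/1² = (4.0000,0.0000)
o2: d²=197 > ρ²=63 → inactive
o3: d²=533 > ρ²=63 → inactive
F = F_att + ΣF_rep = (-3.0000,-3.5000)
Δp = p'−p = (-0.3000,-0.3500); α = Δx/Fx = (-3/10) / (-3) = 1/10
check: Δy/Fy = (-7/20) / (-7/2) = 1/10 ✓

α = 1/10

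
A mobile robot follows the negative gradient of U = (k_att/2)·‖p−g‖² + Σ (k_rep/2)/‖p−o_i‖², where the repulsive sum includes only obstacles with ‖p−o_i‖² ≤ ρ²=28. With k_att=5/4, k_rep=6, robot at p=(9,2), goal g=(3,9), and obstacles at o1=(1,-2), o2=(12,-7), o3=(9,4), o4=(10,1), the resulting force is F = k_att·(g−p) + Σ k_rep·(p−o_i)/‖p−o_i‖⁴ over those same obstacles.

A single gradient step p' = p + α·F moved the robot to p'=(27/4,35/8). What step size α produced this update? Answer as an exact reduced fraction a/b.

F_att = 5/4·(g−p) = 5/4·(-6,7) = (-7.5000,8.7500)
o1: d²=80 > ρ²=28 → inactive
o2: d²=90 > ρ²=28 → inactive
o3: d²=4 ≤ ρ²=28; F_rep = 6·(0,-2)/4² = (0.0000,-0.7500)
o4: d²=2 ≤ ρ²=28; F_rep = 6·(-1,1)/2² = (-1.5000,1.5000)
F = F_att + ΣF_rep = (-9.0000,9.5000)
Δp = p'−p = (-2.2500,2.3750); α = Δx/Fx = (-9/4) / (-9) = 1/4
check: Δy/Fy = (19/8) / (19/2) = 1/4 ✓

α = 1/4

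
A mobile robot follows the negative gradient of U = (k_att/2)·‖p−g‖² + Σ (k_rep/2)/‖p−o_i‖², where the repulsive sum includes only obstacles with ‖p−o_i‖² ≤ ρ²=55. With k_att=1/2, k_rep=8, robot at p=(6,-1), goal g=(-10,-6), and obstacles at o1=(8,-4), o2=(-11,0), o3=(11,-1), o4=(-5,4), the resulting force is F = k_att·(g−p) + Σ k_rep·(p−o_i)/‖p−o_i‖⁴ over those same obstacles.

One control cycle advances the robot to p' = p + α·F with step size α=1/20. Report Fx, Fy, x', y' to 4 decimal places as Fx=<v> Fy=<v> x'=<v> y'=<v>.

Fx=-8.1587 Fy=-2.3580 x'=5.5921 y'=-1.1179

F_att = 1/2·(g−p) = 1/2·(-16,-5) = (-8.0000,-2.5000)
o1: d²=13 ≤ ρ²=55; F_rep = 8·(-2,3)/13² = (-0.0947,0.1420)
o2: d²=290 > ρ²=55 → inactive
o3: d²=25 ≤ ρ²=55; F_rep = 8·(-5,0)/25² = (-0.0640,0.0000)
o4: d²=146 > ρ²=55 → inactive
F = F_att + ΣF_rep = (-8.1587,-2.3580)
p' = p + 1/20·F = (5.5921,-1.1179)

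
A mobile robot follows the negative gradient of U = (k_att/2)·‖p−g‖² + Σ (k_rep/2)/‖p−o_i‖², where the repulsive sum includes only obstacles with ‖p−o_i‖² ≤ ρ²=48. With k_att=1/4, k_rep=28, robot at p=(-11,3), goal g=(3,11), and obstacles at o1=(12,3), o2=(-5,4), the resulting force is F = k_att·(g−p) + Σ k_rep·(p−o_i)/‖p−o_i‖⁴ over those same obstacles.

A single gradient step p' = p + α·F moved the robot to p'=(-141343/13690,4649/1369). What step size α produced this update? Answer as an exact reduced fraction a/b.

α = 1/5

F_att = 1/4·(g−p) = 1/4·(14,8) = (3.5000,2.0000)
o1: d²=529 > ρ²=48 → inactive
o2: d²=37 ≤ ρ²=48; F_rep = 28·(-6,-1)/37² = (-0.1227,-0.0205)
F = F_att + ΣF_rep = (3.3773,1.9795)
Δp = p'−p = (0.6755,0.3959); α = Δx/Fx = (9247/13690) / (9247/2738) = 1/5
check: Δy/Fy = (542/1369) / (2710/1369) = 1/5 ✓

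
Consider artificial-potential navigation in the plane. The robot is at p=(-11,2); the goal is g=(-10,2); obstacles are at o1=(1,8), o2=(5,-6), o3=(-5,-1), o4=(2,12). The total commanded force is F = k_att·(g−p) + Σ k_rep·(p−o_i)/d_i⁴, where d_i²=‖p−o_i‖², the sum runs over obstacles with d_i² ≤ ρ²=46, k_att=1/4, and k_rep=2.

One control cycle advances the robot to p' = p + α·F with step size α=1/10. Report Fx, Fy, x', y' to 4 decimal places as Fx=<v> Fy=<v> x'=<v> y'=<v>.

F_att = 1/4·(g−p) = 1/4·(1,0) = (0.2500,0.0000)
o1: d²=180 > ρ²=46 → inactive
o2: d²=320 > ρ²=46 → inactive
o3: d²=45 ≤ ρ²=46; F_rep = 2·(-6,3)/45² = (-0.0059,0.0030)
o4: d²=269 > ρ²=46 → inactive
F = F_att + ΣF_rep = (0.2441,0.0030)
p' = p + 1/10·F = (-10.9756,2.0003)

Fx=0.2441 Fy=0.0030 x'=-10.9756 y'=2.0003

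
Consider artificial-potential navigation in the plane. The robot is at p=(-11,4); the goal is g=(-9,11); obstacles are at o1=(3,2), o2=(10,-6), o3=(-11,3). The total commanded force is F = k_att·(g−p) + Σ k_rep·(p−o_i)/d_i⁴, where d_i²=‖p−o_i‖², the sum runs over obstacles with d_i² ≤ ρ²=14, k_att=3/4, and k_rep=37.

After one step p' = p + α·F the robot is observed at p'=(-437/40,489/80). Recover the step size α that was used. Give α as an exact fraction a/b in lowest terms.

F_att = 3/4·(g−p) = 3/4·(2,7) = (1.5000,5.2500)
o1: d²=200 > ρ²=14 → inactive
o2: d²=541 > ρ²=14 → inactive
o3: d²=1 ≤ ρ²=14; F_rep = 37·(0,1)/1² = (0.0000,37.0000)
F = F_att + ΣF_rep = (1.5000,42.2500)
Δp = p'−p = (0.0750,2.1125); α = Δx/Fx = (3/40) / (3/2) = 1/20
check: Δy/Fy = (169/80) / (169/4) = 1/20 ✓

α = 1/20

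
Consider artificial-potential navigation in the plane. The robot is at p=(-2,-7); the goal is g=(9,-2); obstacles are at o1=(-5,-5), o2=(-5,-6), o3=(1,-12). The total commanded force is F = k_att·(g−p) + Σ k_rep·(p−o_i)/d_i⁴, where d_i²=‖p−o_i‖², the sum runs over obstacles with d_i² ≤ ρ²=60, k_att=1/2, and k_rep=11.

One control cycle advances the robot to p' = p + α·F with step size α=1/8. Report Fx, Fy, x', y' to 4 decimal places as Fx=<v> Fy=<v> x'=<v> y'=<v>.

F_att = 1/2·(g−p) = 1/2·(11,5) = (5.5000,2.5000)
o1: d²=13 ≤ ρ²=60; F_rep = 11·(3,-2)/13² = (0.1953,-0.1302)
o2: d²=10 ≤ ρ²=60; F_rep = 11·(3,-1)/10² = (0.3300,-0.1100)
o3: d²=34 ≤ ρ²=60; F_rep = 11·(-3,5)/34² = (-0.0285,0.0476)
F = F_att + ΣF_rep = (5.9967,2.3074)
p' = p + 1/8·F = (-1.2504,-6.7116)

Fx=5.9967 Fy=2.3074 x'=-1.2504 y'=-6.7116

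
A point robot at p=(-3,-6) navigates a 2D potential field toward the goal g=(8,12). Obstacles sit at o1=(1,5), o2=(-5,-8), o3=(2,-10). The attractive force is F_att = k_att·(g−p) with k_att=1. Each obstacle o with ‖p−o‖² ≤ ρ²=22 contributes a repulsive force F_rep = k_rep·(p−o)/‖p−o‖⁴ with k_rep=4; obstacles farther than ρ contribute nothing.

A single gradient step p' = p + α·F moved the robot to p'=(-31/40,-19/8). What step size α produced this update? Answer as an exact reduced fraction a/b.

F_att = 1·(g−p) = 1·(11,18) = (11.0000,18.0000)
o1: d²=137 > ρ²=22 → inactive
o2: d²=8 ≤ ρ²=22; F_rep = 4·(2,2)/8² = (0.1250,0.1250)
o3: d²=41 > ρ²=22 → inactive
F = F_att + ΣF_rep = (11.1250,18.1250)
Δp = p'−p = (2.2250,3.6250); α = Δx/Fx = (89/40) / (89/8) = 1/5
check: Δy/Fy = (29/8) / (145/8) = 1/5 ✓

α = 1/5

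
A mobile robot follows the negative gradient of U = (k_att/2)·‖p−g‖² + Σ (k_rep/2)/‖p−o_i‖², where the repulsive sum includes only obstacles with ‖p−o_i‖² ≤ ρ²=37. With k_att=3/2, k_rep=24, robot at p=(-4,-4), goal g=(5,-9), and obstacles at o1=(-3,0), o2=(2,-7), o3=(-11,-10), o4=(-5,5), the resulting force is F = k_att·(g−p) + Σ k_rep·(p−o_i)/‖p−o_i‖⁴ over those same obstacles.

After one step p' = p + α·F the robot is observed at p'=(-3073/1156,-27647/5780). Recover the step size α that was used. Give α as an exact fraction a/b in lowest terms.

α = 1/10

F_att = 3/2·(g−p) = 3/2·(9,-5) = (13.5000,-7.5000)
o1: d²=17 ≤ ρ²=37; F_rep = 24·(-1,-4)/17² = (-0.0830,-0.3322)
o2: d²=45 > ρ²=37 → inactive
o3: d²=85 > ρ²=37 → inactive
o4: d²=82 > ρ²=37 → inactive
F = F_att + ΣF_rep = (13.4170,-7.8322)
Δp = p'−p = (1.3417,-0.7832); α = Δx/Fx = (1551/1156) / (7755/578) = 1/10
check: Δy/Fy = (-4527/5780) / (-4527/578) = 1/10 ✓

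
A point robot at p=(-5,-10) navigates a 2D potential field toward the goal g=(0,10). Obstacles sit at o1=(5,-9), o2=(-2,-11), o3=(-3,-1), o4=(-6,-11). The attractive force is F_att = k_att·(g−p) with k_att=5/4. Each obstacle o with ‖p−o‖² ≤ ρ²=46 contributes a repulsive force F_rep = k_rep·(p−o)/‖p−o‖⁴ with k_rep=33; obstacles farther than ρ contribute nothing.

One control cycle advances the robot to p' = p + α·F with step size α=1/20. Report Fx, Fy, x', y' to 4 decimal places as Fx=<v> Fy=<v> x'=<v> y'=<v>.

F_att = 5/4·(g−p) = 5/4·(5,20) = (6.2500,25.0000)
o1: d²=101 > ρ²=46 → inactive
o2: d²=10 ≤ ρ²=46; F_rep = 33·(-3,1)/10² = (-0.9900,0.3300)
o3: d²=85 > ρ²=46 → inactive
o4: d²=2 ≤ ρ²=46; F_rep = 33·(1,1)/2² = (8.2500,8.2500)
F = F_att + ΣF_rep = (13.5100,33.5800)
p' = p + 1/20·F = (-4.3245,-8.3210)

Fx=13.5100 Fy=33.5800 x'=-4.3245 y'=-8.3210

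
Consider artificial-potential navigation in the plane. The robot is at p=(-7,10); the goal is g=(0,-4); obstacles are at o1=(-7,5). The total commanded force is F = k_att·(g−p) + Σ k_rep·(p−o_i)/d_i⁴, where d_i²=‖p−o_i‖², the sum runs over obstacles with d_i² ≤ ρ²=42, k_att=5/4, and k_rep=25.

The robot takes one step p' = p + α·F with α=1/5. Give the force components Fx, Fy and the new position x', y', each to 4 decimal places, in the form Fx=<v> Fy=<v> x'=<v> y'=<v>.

F_att = 5/4·(g−p) = 5/4·(7,-14) = (8.7500,-17.5000)
o1: d²=25 ≤ ρ²=42; F_rep = 25·(0,5)/25² = (0.0000,0.2000)
F = F_att + ΣF_rep = (8.7500,-17.3000)
p' = p + 1/5·F = (-5.2500,6.5400)

Fx=8.7500 Fy=-17.3000 x'=-5.2500 y'=6.5400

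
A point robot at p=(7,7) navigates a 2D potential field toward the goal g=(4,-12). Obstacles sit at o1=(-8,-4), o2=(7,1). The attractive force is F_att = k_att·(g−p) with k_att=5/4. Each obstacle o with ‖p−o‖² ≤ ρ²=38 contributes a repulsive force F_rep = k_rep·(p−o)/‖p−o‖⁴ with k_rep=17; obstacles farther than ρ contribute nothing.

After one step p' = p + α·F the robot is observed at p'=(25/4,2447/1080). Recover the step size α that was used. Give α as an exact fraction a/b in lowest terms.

α = 1/5

F_att = 5/4·(g−p) = 5/4·(-3,-19) = (-3.7500,-23.7500)
o1: d²=346 > ρ²=38 → inactive
o2: d²=36 ≤ ρ²=38; F_rep = 17·(0,6)/36² = (0.0000,0.0787)
F = F_att + ΣF_rep = (-3.7500,-23.6713)
Δp = p'−p = (-0.7500,-4.7343); α = Δx/Fx = (-3/4) / (-15/4) = 1/5
check: Δy/Fy = (-5113/1080) / (-5113/216) = 1/5 ✓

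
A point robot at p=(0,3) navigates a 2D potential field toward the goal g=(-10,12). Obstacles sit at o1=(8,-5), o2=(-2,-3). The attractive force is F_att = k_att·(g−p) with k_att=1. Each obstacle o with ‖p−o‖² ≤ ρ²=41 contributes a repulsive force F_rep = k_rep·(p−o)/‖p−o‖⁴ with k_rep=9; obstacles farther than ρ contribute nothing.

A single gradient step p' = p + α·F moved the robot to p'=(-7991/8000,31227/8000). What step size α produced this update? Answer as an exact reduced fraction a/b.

F_att = 1·(g−p) = 1·(-10,9) = (-10.0000,9.0000)
o1: d²=128 > ρ²=41 → inactive
o2: d²=40 ≤ ρ²=41; F_rep = 9·(2,6)/40² = (0.0112,0.0338)
F = F_att + ΣF_rep = (-9.9887,9.0337)
Δp = p'−p = (-0.9989,0.9034); α = Δx/Fx = (-7991/8000) / (-7991/800) = 1/10
check: Δy/Fy = (7227/8000) / (7227/800) = 1/10 ✓

α = 1/10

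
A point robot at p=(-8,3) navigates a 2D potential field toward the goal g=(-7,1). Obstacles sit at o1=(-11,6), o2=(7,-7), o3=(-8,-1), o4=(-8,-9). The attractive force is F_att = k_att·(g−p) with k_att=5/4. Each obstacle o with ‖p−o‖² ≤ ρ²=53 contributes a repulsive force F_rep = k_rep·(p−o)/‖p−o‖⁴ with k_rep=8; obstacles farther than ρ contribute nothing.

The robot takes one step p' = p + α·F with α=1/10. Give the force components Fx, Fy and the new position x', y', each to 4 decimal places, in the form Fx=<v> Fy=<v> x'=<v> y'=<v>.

F_att = 5/4·(g−p) = 5/4·(1,-2) = (1.2500,-2.5000)
o1: d²=18 ≤ ρ²=53; F_rep = 8·(3,-3)/18² = (0.0741,-0.0741)
o2: d²=325 > ρ²=53 → inactive
o3: d²=16 ≤ ρ²=53; F_rep = 8·(0,4)/16² = (0.0000,0.1250)
o4: d²=144 > ρ²=53 → inactive
F = F_att + ΣF_rep = (1.3241,-2.4491)
p' = p + 1/10·F = (-7.8676,2.7551)

Fx=1.3241 Fy=-2.4491 x'=-7.8676 y'=2.7551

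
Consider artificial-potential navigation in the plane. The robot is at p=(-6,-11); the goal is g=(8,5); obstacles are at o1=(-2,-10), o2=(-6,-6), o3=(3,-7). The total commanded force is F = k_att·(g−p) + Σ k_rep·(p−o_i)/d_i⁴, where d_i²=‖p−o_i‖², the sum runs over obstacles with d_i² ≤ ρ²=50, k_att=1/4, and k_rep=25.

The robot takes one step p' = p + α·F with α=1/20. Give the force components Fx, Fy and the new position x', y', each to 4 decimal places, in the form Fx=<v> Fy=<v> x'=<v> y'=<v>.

Fx=3.1540 Fy=3.7135 x'=-5.8423 y'=-10.8143

F_att = 1/4·(g−p) = 1/4·(14,16) = (3.5000,4.0000)
o1: d²=17 ≤ ρ²=50; F_rep = 25·(-4,-1)/17² = (-0.3460,-0.0865)
o2: d²=25 ≤ ρ²=50; F_rep = 25·(0,-5)/25² = (0.0000,-0.2000)
o3: d²=97 > ρ²=50 → inactive
F = F_att + ΣF_rep = (3.1540,3.7135)
p' = p + 1/20·F = (-5.8423,-10.8143)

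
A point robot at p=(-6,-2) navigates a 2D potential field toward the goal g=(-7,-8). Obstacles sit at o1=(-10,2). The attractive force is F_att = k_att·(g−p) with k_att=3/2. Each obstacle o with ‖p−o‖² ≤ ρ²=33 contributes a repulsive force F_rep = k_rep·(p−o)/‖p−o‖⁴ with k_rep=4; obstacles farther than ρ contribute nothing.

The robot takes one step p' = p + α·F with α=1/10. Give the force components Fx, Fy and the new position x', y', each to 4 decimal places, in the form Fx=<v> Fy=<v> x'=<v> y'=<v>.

Fx=-1.4844 Fy=-9.0156 x'=-6.1484 y'=-2.9016

F_att = 3/2·(g−p) = 3/2·(-1,-6) = (-1.5000,-9.0000)
o1: d²=32 ≤ ρ²=33; F_rep = 4·(4,-4)/32² = (0.0156,-0.0156)
F = F_att + ΣF_rep = (-1.4844,-9.0156)
p' = p + 1/10·F = (-6.1484,-2.9016)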